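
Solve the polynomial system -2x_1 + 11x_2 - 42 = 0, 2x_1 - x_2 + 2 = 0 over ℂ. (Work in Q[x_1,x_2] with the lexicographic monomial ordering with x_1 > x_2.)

Compute a lex Gröbner basis by Buchberger's algorithm.
f_1 = -2x_1 + 11x_2 - 42, LT = x_1.
f_2 = 2x_1 - x_2 + 2, LT = x_1.

S(f_1,f_2): lcm = x_1. S = -5x_2 + 20.
  leading term x_2: no divisor's leading term divides it; move -5x_2 to the remainder.
  leading term 1: no divisor's leading term divides it; move 20 to the remainder.
  remainder -5x_2 + 20 ≠ 0; add h_3 = -5x_2 + 20 to the basis.

The other S-polynomials (S(f_1,h_3), S(f_2,h_3)) all reduce to 0 modulo the current basis, so we have a Gröbner basis.
Inter-reduce: drop elements whose leading term is divisible by another's, tail-reduce, and make monic.
Reduced Gröbner basis: {x_1 - 1, x_2 - 4}.

From the last basis element, x_2 - 4 = 0, so x_2 takes values in {4}. Each choice, substituted upward through the basis, yields the corresponding point(s) of the solution set.
  x_2 = 4: the earlier basis element becomes x_1 - 1 = 0, giving x_1 = 1 — point (1, 4).
Each listed point satisfies every original equation (direct substitution).

{(1, 4)}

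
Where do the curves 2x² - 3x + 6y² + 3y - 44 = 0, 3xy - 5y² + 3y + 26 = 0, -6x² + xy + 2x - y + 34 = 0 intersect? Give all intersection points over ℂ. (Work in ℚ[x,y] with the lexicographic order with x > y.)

Compute a lex Gröbner basis by Buchberger's algorithm.
f_1 = 2x² - 3x + 6y² + 3y - 44, LT = x².
f_2 = 3xy - 5y² + 3y + 26, LT = xy.
f_3 = -6x² + xy + 2x - y + 34, LT = x².

S(f_1,f_2): lcm = x²y. S = 5/3xy² - 5/2xy - 26/3x + 3y³ + 3/2y² - 22y.
  leading term xy²: subtract (5/9y)·f_2 from 5/3xy² - 5/2xy - 26/3x + 3y³ + 3/2y² - 22y → -5/2xy - 26/3x + 52/9y³ - ⅙y² - 328/9y
  leading term xy: subtract (-⅚)·f_2 from -5/2xy - 26/3x + 52/9y³ - ⅙y² - 328/9y → -26/3x + 52/9y³ - 13/3y² - 611/18y + 65/3
  leading term x: no divisor's leading term divides it; move -26/3x to the remainder.
  leading term y³: no divisor's leading term divides it; move 52/9y³ to the remainder.
  leading term y²: no divisor's leading term divides it; move -13/3y² to the remainder.
  leading term y: no divisor's leading term divides it; move -611/18y to the remainder.
  leading term 1: no divisor's leading term divides it; move 65/3 to the remainder.
  remainder -26/3x + 52/9y³ - 13/3y² - 611/18y + 65/3 ≠ 0; add h_4 = -26/3x + 52/9y³ - 13/3y² - 611/18y + 65/3 to the basis.

S(f_1,f_3): lcm = x². S = ⅙xy - 7/6x + 3y² + 4/3y - 49/3.
  leading term xy: subtract (1/18)·f_2 from ⅙xy - 7/6x + 3y² + 4/3y - 49/3 → -7/6x + 59/18y² + 7/6y - 160/9
  leading term x: subtract (7/52)·h_4 from -7/6x + 59/18y² + 7/6y - 160/9 → -7/9y³ + 139/36y² + 413/72y - 745/36
  leading term y³: no divisor's leading term divides it; move -7/9y³ to the remainder.
  leading term y²: no divisor's leading term divides it; move 139/36y² to the remainder.
  leading term y: no divisor's leading term divides it; move 413/72y to the remainder.
  leading term 1: no divisor's leading term divides it; move -745/36 to the remainder.
  remainder -7/9y³ + 139/36y² + 413/72y - 745/36 ≠ 0; add h_5 = -7/9y³ + 139/36y² + 413/72y - 745/36 to the basis.

S(f_2,f_3): lcm = x²y. S = -3/2xy² + 4/3xy + 26/3x - ⅙y² + 17/3y.
  leading term xy²: subtract (-½y)·f_2 from -3/2xy² + 4/3xy + 26/3x - ⅙y² + 17/3y → 4/3xy + 26/3x - 5/2y³ + 4/3y² + 56/3y
  leading term xy: subtract (4/9)·f_2 from 4/3xy + 26/3x - 5/2y³ + 4/3y² + 56/3y → 26/3x - 5/2y³ + 32/9y² + 52/3y - 104/9
  leading term x: subtract (-1)·h_4 from 26/3x - 5/2y³ + 32/9y² + 52/3y - 104/9 → 59/18y³ - 7/9y² - 299/18y + 91/9
  leading term y³: subtract (-59/14)·h_5 from 59/18y³ - 7/9y² - 299/18y + 91/9 → 2603/168y² + 121/16y - 12953/168
  leading term y²: no divisor's leading term divides it; move 2603/168y² to the remainder.
  leading term y: no divisor's leading term divides it; move 121/16y to the remainder.
  leading term 1: no divisor's leading term divides it; move -12953/168 to the remainder.
  remainder 2603/168y² + 121/16y - 12953/168 ≠ 0; add h_6 = 2603/168y² + 121/16y - 12953/168 to the basis.

S(f_2,h_5): lcm = xy³. S = 139/28xy² + 59/8xy - 745/28x - 5/3y⁴ + y³ + 26/3y².
  leading term xy²: subtract (139/84y)·f_2 from 139/28xy² + 59/8xy - 745/28x - 5/3y⁴ + y³ + 26/3y² → 59/8xy - 745/28x - 5/3y⁴ + 779/84y³ + 311/84y² - 1807/42y
  leading term xy: subtract (59/24)·f_2 from 59/8xy - 745/28x - 5/3y⁴ + 779/84y³ + 311/84y² - 1807/42y → -745/28x - 5/3y⁴ + 779/84y³ + 2687/168y² - 8467/168y - 767/12
  leading term x: subtract (2235/728)·h_4 from -745/28x - 5/3y⁴ + 779/84y³ + 2687/168y² - 8467/168y - 767/12 → -5/3y⁴ - 237/28y³ + 2461/84y² + 861/16y - 21913/168
  leading term y⁴: subtract (15/7y)·h_5 from -5/3y⁴ - 237/28y³ + 2461/84y² + 861/16y - 21913/168 → -703/42y³ + 2857/168y² + 32981/336y - 21913/168
  leading term y³: subtract (2109/98)·h_5 from -703/42y³ + 2857/168y² + 32981/336y - 21913/168 → -12953/196y² - 177/7y + 15431/49
  leading term y²: subtract (-77718/18221)·h_6 from -12953/196y² - 177/7y + 15431/49 → 1016091/145768y - 1016091/72884
  leading term y: no divisor's leading term divides it; move 1016091/145768y to the remainder.
  leading term 1: no divisor's leading term divides it; move -1016091/72884 to the remainder.
  remainder 1016091/145768y - 1016091/72884 ≠ 0; add h_7 = 1016091/145768y - 1016091/72884 to the basis.

The other S-polynomials (S(f_1,h_4), S(f_2,h_4), S(f_3,h_4), S(f_1,h_5), S(f_3,h_5), S(h_4,h_5), S(f_1,h_6), S(f_2,h_6), S(f_3,h_6), S(h_4,h_6), S(h_5,h_6), S(f_1,h_7), S(f_2,h_7), S(f_3,h_7), S(h_4,h_7), S(h_5,h_7), S(h_6,h_7)) all reduce to 0 modulo the current basis, so we have a Gröbner basis.
Inter-reduce: drop elements whose leading term is divisible by another's, tail-reduce, and make monic.
Reduced Gröbner basis: {x + 2, y - 2}.

Elimination: the polynomial y - 2 lies in the elimination ideal for y, so y ∈ {2}. For each such y, the remaining basis elements (now univariate) give the rest of the solution.
  y = 2: the earlier basis element becomes x + 2 = 0, giving x = -2 — point (-2, 2).
Each listed point satisfies every original equation (direct substitution).

{(-2, 2)}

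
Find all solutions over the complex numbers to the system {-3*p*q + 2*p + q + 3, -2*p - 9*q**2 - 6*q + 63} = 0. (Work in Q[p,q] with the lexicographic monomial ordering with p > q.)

Compute a lex Gröbner basis by Buchberger's algorithm.
f_1 = -3*p*q + 2*p + q + 3, LT = p*q.
f_2 = -2*p - 9*q**2 - 6*q + 63, LT = p.

S(f_1,f_2): lcm = p*q. S = -2/3*p - 9/2*q**3 - 3*q**2 + 187/6*q - 1.
  leading term p: subtract (1/3)·f_2 from -2/3*p - 9/2*q**3 - 3*q**2 + 187/6*q - 1 → -9/2*q**3 + 199/6*q - 22
  leading term q**3: no divisor's leading term divides it; move -9/2*q**3 to the remainder.
  leading term q: no divisor's leading term divides it; move 199/6*q to the remainder.
  leading term 1: no divisor's leading term divides it; move -22 to the remainder.
  remainder -9/2*q**3 + 199/6*q - 22 ≠ 0; add h_3 = -9/2*q**3 + 199/6*q - 22 to the basis.

S(f_1,h_3): lcm = p*q**3. S = -2/3*p*q**2 + 199/27*p*q - 44/9*p - 1/3*q**3 - q**2.
  leading term p*q**2: subtract (2/9*q)·f_1 from -2/3*p*q**2 + 199/27*p*q - 44/9*p - 1/3*q**3 - q**2 → 187/27*p*q - 44/9*p - 1/3*q**3 - 11/9*q**2 - 2/3*q
  leading term p*q: subtract (-187/81)·f_1 from 187/27*p*q - 44/9*p - 1/3*q**3 - 11/9*q**2 - 2/3*q → -22/81*p - 1/3*q**3 - 11/9*q**2 + 133/81*q + 187/27
  leading term p: subtract (11/81)·f_2 from -22/81*p - 1/3*q**3 - 11/9*q**2 + 133/81*q + 187/27 → -1/3*q**3 + 199/81*q - 44/27
  leading term q**3: subtract (2/27)·h_3 from -1/3*q**3 + 199/81*q - 44/27 → 0
  remainder 0.

S(f_2,h_3): leading monomials are coprime, so the S-polynomial reduces to 0 (Buchberger's first criterion).
Every S-polynomial of the final basis reduces to 0, so we have a Gröbner basis.
Inter-reduce: drop elements whose leading term is divisible by another's, tail-reduce, and make monic.
Reduced Gröbner basis: {p + 9/2*q**2 + 3*q - 63/2, q**3 - 199/27*q + 44/9}.

Since the basis is lex-ordered, q**3 - 199/27*q + 44/9 is univariate in q. Its roots are {-3, 3/2 - sqrt(201)/18, sqrt(201)/18 + 3/2}. Back-substituting each root into the other basis elements fixes the other coordinates.
  q = -3: the earlier basis element becomes p = 0, giving p = 0 — point (0, -3).
  q = 3/2 - sqrt(201)/18: the earlier basis element becomes p - 169/12 - 11*sqrt(201)/12 = 0, giving p = 11*sqrt(201)/12 + 169/12 — point (11*sqrt(201)/12 + 169/12, 3/2 - sqrt(201)/18).
  q = sqrt(201)/18 + 3/2: the earlier basis element becomes p - 169/12 + 11*sqrt(201)/12 = 0, giving p = 169/12 - 11*sqrt(201)/12 — point (169/12 - 11*sqrt(201)/12, sqrt(201)/18 + 3/2).
Substituting each solution back into the original system confirms all equations vanish.
A lex Gröbner basis triangularizes the system, enabling back-substitution.

{(0, -3), (11*sqrt(201)/12 + 169/12, 3/2 - sqrt(201)/18), (169/12 - 11*sqrt(201)/12, sqrt(201)/18 + 3/2)}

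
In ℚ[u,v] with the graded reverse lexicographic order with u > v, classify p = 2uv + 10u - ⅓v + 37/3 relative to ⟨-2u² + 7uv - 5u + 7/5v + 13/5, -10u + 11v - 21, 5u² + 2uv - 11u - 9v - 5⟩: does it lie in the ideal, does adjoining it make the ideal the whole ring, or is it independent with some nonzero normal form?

2uv + 10u - ⅓v + 37/3 lies in I (it reduces to 0).

First compute the reduced Gröbner basis of I by Buchberger's algorithm.
f_1 = -2u² + 7uv - 5u + 7/5v + 13/5, LT = u².
f_2 = -10u + 11v - 21, LT = u.
f_3 = 5u² + 2uv - 11u - 9v - 5, LT = u².

S(f_1,f_2): lcm = u². S = -12/5uv + ⅖u - 7/10v - 13/10.
  leading term uv: subtract (6/25v)·f_2 from -12/5uv + ⅖u - 7/10v - 13/10 → -66/25v² + ⅖u + 217/50v - 13/10
  leading term v²: no divisor's leading term divides it; move -66/25v² to the remainder.
  leading term u: subtract (-1/25)·f_2 from ⅖u + 217/50v - 13/10 → 239/50v - 107/50
  leading term v: no divisor's leading term divides it; move 239/50v to the remainder.
  leading term 1: no divisor's leading term divides it; move -107/50 to the remainder.
  remainder -66/25v² + 239/50v - 107/50 ≠ 0; add h_4 = -66/25v² + 239/50v - 107/50 to the basis.

S(f_1,f_3): lcm = u². S = -39/10uv + 47/10u + 11/10v - 3/10.
  leading term uv: subtract (39/100v)·f_2 from -39/10uv + 47/10u + 11/10v - 3/10 → -429/100v² + 47/10u + 929/100v - 3/10
  leading term v²: subtract (13/8)·h_4 from -429/100v² + 47/10u + 929/100v - 3/10 → 47/10u + 609/400v + 1271/400
  leading term u: subtract (-47/100)·f_2 from 47/10u + 609/400v + 1271/400 → 2677/400v - 2677/400
  leading term v: no divisor's leading term divides it; move 2677/400v to the remainder.
  leading term 1: no divisor's leading term divides it; move -2677/400 to the remainder.
  remainder 2677/400v - 2677/400 ≠ 0; add h_5 = 2677/400v - 2677/400 to the basis.

The other S-polynomials (S(f_2,f_3), S(f_1,h_4), S(f_2,h_4), S(f_3,h_4), S(f_1,h_5), S(f_2,h_5), S(f_3,h_5), S(h_4,h_5)) all reduce to 0 modulo the current basis, so we have a Gröbner basis.
Inter-reduce: drop elements whose leading term is divisible by another's, tail-reduce, and make monic.
Reduced Gröbner basis: {u + 1, v - 1}.
Label its elements g_1 = u + 1, g_2 = v - 1.

Reduce p = 2uv + 10u - ⅓v + 37/3 modulo G:
  leading term uv: subtract (2v)·g_1 from 2uv + 10u - ⅓v + 37/3 → 10u - 7/3v + 37/3
  leading term u: subtract (10)·g_1 from 10u - 7/3v + 37/3 → -7/3v + 7/3
  leading term v: subtract (-7/3)·g_2 from -7/3v + 7/3 → 0
  normal form = 0.
Since the normal form is 0, p ∈ I.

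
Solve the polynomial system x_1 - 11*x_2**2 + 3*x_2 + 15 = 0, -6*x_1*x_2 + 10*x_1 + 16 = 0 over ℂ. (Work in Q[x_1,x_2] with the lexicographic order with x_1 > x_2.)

Compute a lex Gröbner basis by Buchberger's algorithm.
f_1 = x_1 - 11*x_2**2 + 3*x_2 + 15, LT = x_1.
f_2 = -6*x_1*x_2 + 10*x_1 + 16, LT = x_1*x_2.

S(f_1,f_2): lcm = x_1*x_2. S = 5/3*x_1 - 11*x_2**3 + 3*x_2**2 + 15*x_2 + 8/3.
  reduce S modulo (f_1, f_2):
  remainder -11*x_2**3 + 64/3*x_2**2 + 10*x_2 - 67/3 ≠ 0; add h_3 = -11*x_2**3 + 64/3*x_2**2 + 10*x_2 - 67/3 to the basis.

The other S-polynomials (S(f_1,h_3), S(f_2,h_3)) all reduce to 0 modulo the current basis, so we have a Gröbner basis.
Inter-reduce: drop elements whose leading term is divisible by another's, tail-reduce, and make monic.
Reduced Gröbner basis: {x_1 - 11*x_2**2 + 3*x_2 + 15, x_2**3 - 64/33*x_2**2 - 10/11*x_2 + 67/33}.

A lex Gröbner basis eliminates variables successively. Here x_2**3 - 64/33*x_2**2 - 10/11*x_2 + 67/33 depends only on x_2, with roots {-1, 97/66 - sqrt(565)/66, sqrt(565)/66 + 97/66}; lifting each root through the earlier basis elements recovers the full solutions.
  x_2 = -1: the earlier basis element becomes x_1 + 1 = 0, giving x_1 = -1 — point (-1, -1).
  x_2 = 97/66 - sqrt(565)/66: the earlier basis element becomes x_1 - 52/9 + 4*sqrt(565)/9 = 0, giving x_1 = 52/9 - 4*sqrt(565)/9 — point (52/9 - 4*sqrt(565)/9, 97/66 - sqrt(565)/66).
  x_2 = sqrt(565)/66 + 97/66: the earlier basis element becomes x_1 - 4*sqrt(565)/9 - 52/9 = 0, giving x_1 = 52/9 + 4*sqrt(565)/9 — point (52/9 + 4*sqrt(565)/9, sqrt(565)/66 + 97/66).

{(-1, -1), (52/9 - 4*sqrt(565)/9, 97/66 - sqrt(565)/66), (52/9 + 4*sqrt(565)/9, sqrt(565)/66 + 97/66)}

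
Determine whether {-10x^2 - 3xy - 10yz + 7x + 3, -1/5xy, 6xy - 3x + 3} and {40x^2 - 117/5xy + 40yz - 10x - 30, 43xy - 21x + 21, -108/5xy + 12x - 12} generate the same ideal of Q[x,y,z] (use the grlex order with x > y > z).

Equality of ideals is decidable: compute both reduced Gröbner bases (unique for the ordering) and check whether they agree.
Buchberger on the first generating set:
f_1 = -10x^2 - 3xy - 10yz + 7x + 3, LT = x^2.
f_2 = -1/5xy, LT = xy.
f_3 = 6xy - 3x + 3, LT = xy.

S(f_1,f_2): lcm = x^2y. S = 3/10xy^2 + y^2z - 7/10xy - 3/10y.
  reduce S modulo (f_1, f_2, f_3):
  remainder y^2z - 3/10y ≠ 0; add g_4 = y^2z - 3/10y to the basis.

S(f_1,f_3): lcm = x^2y. S = 3/10xy^2 + y^2z + 1/2x^2 - 7/10xy - 1/2x - 3/10y.
  reduce S modulo (f_1, f_2, f_3, g_4):
  remainder -1/2yz - 3/20x + 3/20 ≠ 0; add g_5 = -1/2yz - 3/20x + 3/20 to the basis.

S(f_2,f_3): lcm = xy. S = 1/2x - 1/2.
  reduce S modulo (f_1, f_2, f_3, g_4, g_5):
  remainder 1/2x - 1/2 ≠ 0; add g_6 = 1/2x - 1/2 to the basis.

S(f_2,g_6): lcm = xy. S = y.
  reduce S modulo (f_1, f_2, f_3, g_4, g_5, g_6):
  remainder y ≠ 0; add g_7 = y to the basis.

The other S-polynomials (S(f_1,g_4), S(f_2,g_4), S(f_3,g_4), S(f_1,g_5), S(f_2,g_5), S(f_3,g_5), S(g_4,g_5), S(f_1,g_6), S(f_3,g_6), S(g_4,g_6), S(g_5,g_6), S(f_1,g_7), S(f_2,g_7), S(f_3,g_7), S(g_4,g_7), S(g_5,g_7), S(g_6,g_7)) all reduce to 0 modulo the current basis, so we have a Gröbner basis.
Inter-reduce: drop elements whose leading term is divisible by another's, tail-reduce, and make monic.
Reduced Gröbner basis: {x - 1, y}.

Buchberger on the second generating set:
h_1 = 40x^2 - 117/5xy + 40yz - 10x - 30, LT = x^2.
h_2 = 43xy - 21x + 21, LT = xy.
h_3 = -108/5xy + 12x - 12, LT = xy.

S(h_1,h_2): lcm = x^2y. S = -117/200xy^2 + y^2z + 21/43x^2 - 1/4xy - 21/43x - 3/4y.
  reduce S modulo (h_1, h_2, h_3):
  remainder y^2z - 21/43yz - 21/43x - 3993/8600y + 21/43 ≠ 0; add k_4 = y^2z - 21/43yz - 21/43x - 3993/8600y + 21/43 to the basis.

S(h_1,h_3): lcm = x^2y. S = -117/200xy^2 + y^2z + 5/9x^2 - 1/4xy - 5/9x - 3/4y.
  reduce S modulo (h_1, h_2, h_3, k_4):
  remainder -26/387yz - 17303/554700x + 17303/554700 ≠ 0; add k_5 = -26/387yz - 17303/554700x + 17303/554700 to the basis.

S(h_2,h_3): lcm = xy. S = 26/387x - 26/387.
  reduce S modulo (h_1, h_2, h_3, k_4, k_5):
  remainder 26/387x - 26/387 ≠ 0; add k_6 = 26/387x - 26/387 to the basis.

S(h_2,k_6): lcm = xy. S = -21/43x + y + 21/43.
  reduce S modulo (h_1, h_2, h_3, k_4, k_5, k_6):
  remainder y ≠ 0; add k_7 = y to the basis.

The other S-polynomials (S(h_1,k_4), S(h_2,k_4), S(h_3,k_4), S(h_1,k_5), S(h_2,k_5), S(h_3,k_5), S(k_4,k_5), S(h_1,k_6), S(h_3,k_6), S(k_4,k_6), S(k_5,k_6), S(h_1,k_7), S(h_2,k_7), S(h_3,k_7), S(k_4,k_7), S(k_5,k_7), S(k_6,k_7)) all reduce to 0 modulo the current basis, so we have a Gröbner basis.
Inter-reduce: drop elements whose leading term is divisible by another's, tail-reduce, and make monic.
Reduced Gröbner basis: {x - 1, y}.

The two bases agree; hence the ideals are identical.

Yes, the ideals are equal.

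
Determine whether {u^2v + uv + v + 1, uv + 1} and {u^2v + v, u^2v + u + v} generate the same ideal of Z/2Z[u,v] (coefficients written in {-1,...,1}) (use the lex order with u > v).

Since reduced Gröbner bases are canonical representatives of ideals under a given ordering, it suffices to compute and compare them.
Buchberger on the first generating set:
f_1 = u^2v + uv + v + 1, LT = u^2v.
f_2 = uv + 1, LT = uv.

S(f_1,f_2): lcm = u^2v. S = uv + u + v + 1.
  leading term uv: subtract (1)·f_2 from uv + u + v + 1 → u + v
  leading term u: no divisor's leading term divides it; move u to the remainder.
  leading term v: no divisor's leading term divides it; move v to the remainder.
  remainder u + v ≠ 0; add g_3 = u + v to the basis.

S(f_2,g_3): lcm = uv. S = v^2 + 1.
  leading term v^2: no divisor's leading term divides it; move v^2 to the remainder.
  leading term 1: no divisor's leading term divides it; move 1 to the remainder.
  remainder v^2 + 1 ≠ 0; add g_4 = v^2 + 1 to the basis.

The other S-polynomials (S(f_1,g_3), S(f_1,g_4), S(f_2,g_4), S(g_3,g_4)) all reduce to 0 modulo the current basis, so we have a Gröbner basis.
Inter-reduce: drop elements whose leading term is divisible by another's, tail-reduce, and make monic.
Reduced Gröbner basis: {u + v, v^2 + 1}.

Buchberger on the second generating set:
h_1 = u^2v + v, LT = u^2v.
h_2 = u^2v + u + v, LT = u^2v.

S(h_1,h_2): lcm = u^2v. S = u.
  leading term u: no divisor's leading term divides it; move u to the remainder.
  remainder u ≠ 0; add k_3 = u to the basis.

S(h_1,k_3): lcm = u^2v. S = v.
  leading term v: no divisor's leading term divides it; move v to the remainder.
  remainder v ≠ 0; add k_4 = v to the basis.

The other S-polynomials (S(h_2,k_3), S(h_1,k_4), S(h_2,k_4), S(k_3,k_4)) all reduce to 0 modulo the current basis, so we have a Gröbner basis.
Inter-reduce: drop elements whose leading term is divisible by another's, tail-reduce, and make monic.
Reduced Gröbner basis: {u, v}.

These differ, so the ideals are not equal.
The same test decides containment: I ⊆ J iff every generator of I reduces to 0 modulo a Gröbner basis of J.

No, the ideals differ.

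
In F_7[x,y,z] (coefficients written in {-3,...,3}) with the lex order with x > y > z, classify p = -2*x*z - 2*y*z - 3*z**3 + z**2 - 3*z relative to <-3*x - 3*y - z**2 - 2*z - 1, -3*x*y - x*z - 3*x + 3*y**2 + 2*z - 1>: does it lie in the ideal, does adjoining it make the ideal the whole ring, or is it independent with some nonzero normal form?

-2*x*z - 2*y*z - 3*z**3 + z**2 - 3*z lies in I (it reduces to 0).

First compute the reduced Gröbner basis of I by Buchberger's algorithm.
f_1 = -3*x - 3*y - z**2 - 2*z - 1, LT = x.
f_2 = -3*x*y - x*z - 3*x + 3*y**2 + 2*z - 1, LT = x*y.

S(f_1,f_2): lcm = x*y. S = 2*x*z - x + 2*y**2 - 2*y*z**2 + 3*y*z - 2*y + 3*z + 2.
  leading term x*z: subtract (-3*z)·f_1 from 2*x*z - x + 2*y**2 - 2*y*z**2 + 3*y*z - 2*y + 3*z + 2 → -x + 2*y**2 - 2*y*z**2 + y*z - 2*y - 3*z**3 + z**2 + 2
  leading term x: subtract (-2)·f_1 from -x + 2*y**2 - 2*y*z**2 + y*z - 2*y - 3*z**3 + z**2 + 2 → 2*y**2 - 2*y*z**2 + y*z - y - 3*z**3 - z**2 + 3*z
  leading term y**2: no divisor's leading term divides it; move 2*y**2 to the remainder.
  leading term y*z**2: no divisor's leading term divides it; move -2*y*z**2 to the remainder.
  leading term y*z: no divisor's leading term divides it; move y*z to the remainder.
  leading term y: no divisor's leading term divides it; move -y to the remainder.
  leading term z**3: no divisor's leading term divides it; move -3*z**3 to the remainder.
  leading term z**2: no divisor's leading term divides it; move -z**2 to the remainder.
  leading term z: no divisor's leading term divides it; move 3*z to the remainder.
  remainder 2*y**2 - 2*y*z**2 + y*z - y - 3*z**3 - z**2 + 3*z ≠ 0; add h_3 = 2*y**2 - 2*y*z**2 + y*z - y - 3*z**3 - z**2 + 3*z to the basis.

The other S-polynomials (S(f_1,h_3), S(f_2,h_3)) all reduce to 0 modulo the current basis, so we have a Gröbner basis.
Inter-reduce: drop elements whose leading term is divisible by another's, tail-reduce, and make monic.
Reduced Gröbner basis: {x + y - 2*z**2 + 3*z - 2, y**2 - y*z**2 - 3*y*z + 3*y + 2*z**3 + 3*z**2 - 2*z}.
Label its elements g_1 = x + y - 2*z**2 + 3*z - 2, g_2 = y**2 - y*z**2 - 3*y*z + 3*y + 2*z**3 + 3*z**2 - 2*z.

Reduce p = -2*x*z - 2*y*z - 3*z**3 + z**2 - 3*z modulo G:
  leading term x*z: subtract (-2*z)·g_1 from -2*x*z - 2*y*z - 3*z**3 + z**2 - 3*z → 0
  normal form = 0.
Since the normal form is 0, p ∈ I.

Ideal membership is decidable via reduction modulo a Gröbner basis.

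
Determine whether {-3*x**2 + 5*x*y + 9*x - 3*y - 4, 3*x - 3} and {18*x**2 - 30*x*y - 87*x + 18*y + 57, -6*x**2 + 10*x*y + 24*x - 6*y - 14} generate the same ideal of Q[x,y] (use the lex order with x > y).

Yes, the ideals are equal.

Equality of ideals is decidable: compute both reduced Gröbner bases (unique for the ordering) and check whether they agree.
Buchberger on the first generating set:
f_1 = -3*x**2 + 5*x*y + 9*x - 3*y - 4, LT = x**2.
f_2 = 3*x - 3, LT = x.

S(f_1,f_2): lcm = x**2. S = -5/3*x*y - 2*x + y + 4/3.
  leading term x*y: subtract (-5/9*y)·f_2 from -5/3*x*y - 2*x + y + 4/3 → -2*x - 2/3*y + 4/3
  leading term x: subtract (-2/3)·f_2 from -2*x - 2/3*y + 4/3 → -2/3*y - 2/3
  leading term y: no divisor's leading term divides it; move -2/3*y to the remainder.
  leading term 1: no divisor's leading term divides it; move -2/3 to the remainder.
  remainder -2/3*y - 2/3 ≠ 0; add g_3 = -2/3*y - 2/3 to the basis.

The other S-polynomials (S(f_1,g_3), S(f_2,g_3)) all reduce to 0 modulo the current basis, so we have a Gröbner basis.
Inter-reduce: drop elements whose leading term is divisible by another's, tail-reduce, and make monic.
Reduced Gröbner basis: {x - 1, y + 1}.

Buchberger on the second generating set:
h_1 = 18*x**2 - 30*x*y - 87*x + 18*y + 57, LT = x**2.
h_2 = -6*x**2 + 10*x*y + 24*x - 6*y - 14, LT = x**2.

S(h_1,h_2): lcm = x**2. S = -5/6*x + 5/6.
  leading term x: no divisor's leading term divides it; move -5/6*x to the remainder.
  leading term 1: no divisor's leading term divides it; move 5/6 to the remainder.
  remainder -5/6*x + 5/6 ≠ 0; add k_3 = -5/6*x + 5/6 to the basis.

S(h_1,k_3): lcm = x**2. S = -5/3*x*y - 23/6*x + y + 19/6.
  leading term x*y: subtract (2*y)·k_3 from -5/3*x*y - 23/6*x + y + 19/6 → -23/6*x - 2/3*y + 19/6
  leading term x: subtract (23/5)·k_3 from -23/6*x - 2/3*y + 19/6 → -2/3*y - 2/3
  leading term y: no divisor's leading term divides it; move -2/3*y to the remainder.
  leading term 1: no divisor's leading term divides it; move -2/3 to the remainder.
  remainder -2/3*y - 2/3 ≠ 0; add k_4 = -2/3*y - 2/3 to the basis.

The other S-polynomials (S(h_2,k_3), S(h_1,k_4), S(h_2,k_4), S(k_3,k_4)) all reduce to 0 modulo the current basis, so we have a Gröbner basis.
Inter-reduce: drop elements whose leading term is divisible by another's, tail-reduce, and make monic.
Reduced Gröbner basis: {x - 1, y + 1}.

The two bases agree; hence the ideals are identical.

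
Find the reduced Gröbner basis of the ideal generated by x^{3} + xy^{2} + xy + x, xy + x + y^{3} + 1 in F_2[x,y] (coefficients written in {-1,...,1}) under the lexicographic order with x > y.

f_1 = x^{3} + xy^{2} + xy + x, LT = x^{3}.
f_2 = xy + x + y^{3} + 1, LT = xy.

S(f_1,f_2): lcm = x^{3}y. S = x^{3} + x^{2}y^{3} + x^{2} + xy^{3} + xy^{2} + xy.
  leading term x^{3}: subtract (1)·f_1 from x^{3} + x^{2}y^{3} + x^{2} + xy^{3} + xy^{2} + xy → x^{2}y^{3} + x^{2} + xy^{3} + x
  leading term x^{2}y^{3}: subtract (xy^{2})·f_2 from x^{2}y^{3} + x^{2} + xy^{3} + x → x^{2}y^{2} + x^{2} + xy^{5} + xy^{3} + xy^{2} + x
  leading term x^{2}y^{2}: subtract (xy)·f_2 from x^{2}y^{2} + x^{2} + xy^{5} + xy^{3} + xy^{2} + x → x^{2}y + x^{2} + xy^{5} + xy^{4} + xy^{3} + xy^{2} + xy + x
  leading term x^{2}y: subtract (x)·f_2 from x^{2}y + x^{2} + xy^{5} + xy^{4} + xy^{3} + xy^{2} + xy + x → xy^{5} + xy^{4} + xy^{2} + xy
  leading term xy^{5}: subtract (y^{4})·f_2 from xy^{5} + xy^{4} + xy^{2} + xy → xy^{2} + xy + y^{7} + y^{4}
  leading term xy^{2}: subtract (y)·f_2 from xy^{2} + xy + y^{7} + y^{4} → y^{7} + y
  leading term y^{7}: no divisor's leading term divides it; move y^{7} to the remainder.
  leading term y: no divisor's leading term divides it; move y to the remainder.
  remainder y^{7} + y ≠ 0; add g_3 = y^{7} + y to the basis.

The other S-polynomials (S(f_1,g_3), S(f_2,g_3)) all reduce to 0 modulo the current basis, so we have a Gröbner basis.

G = {x^{3} + x + y^{4} + y, xy + x + y^{3} + 1, y^{7} + y}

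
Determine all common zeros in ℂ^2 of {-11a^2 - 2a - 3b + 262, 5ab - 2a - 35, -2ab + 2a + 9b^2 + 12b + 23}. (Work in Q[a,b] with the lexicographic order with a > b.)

Compute a lex Gröbner basis by Buchberger's algorithm.
f_1 = -11a^2 - 2a - 3b + 262, LT = a^2.
f_2 = 5ab - 2a - 35, LT = ab.
f_3 = -2ab + 2a + 9b^2 + 12b + 23, LT = ab.

S(f_1,f_2): lcm = a^2b. S = 2/5a^2 + 2/11ab + 7a + 3/11b^2 - 262/11b.
  reduce S modulo (f_1, f_2, f_3):
  remainder 7a + 3/11b^2 - 1316/55b + 54/5 ≠ 0; add h_4 = 7a + 3/11b^2 - 1316/55b + 54/5 to the basis.

S(f_1,f_3): lcm = a^2b. S = a^2 + 9/2ab^2 + 68/11ab + 23/2a + 3/11b^2 - 262/11b.
  reduce S modulo (f_1, f_2, f_3, h_4):
  remainder -12393/42350b^2 + 1724553/30250b + 551538/9625 ≠ 0; add h_5 = -12393/42350b^2 + 1724553/30250b + 551538/9625 to the basis.

S(f_2,f_3): lcm = ab. S = 3/5a + 9/2b^2 + 6b + 9/2.
  reduce S modulo (f_1, f_2, f_3, h_4, h_5):
  remainder 1346669/1530b + 1346669/1530 ≠ 0; add h_6 = 1346669/1530b + 1346669/1530 to the basis.

The other S-polynomials (S(f_1,h_4), S(f_2,h_4), S(f_3,h_4), S(f_1,h_5), S(f_2,h_5), S(f_3,h_5), S(h_4,h_5), S(f_1,h_6), S(f_2,h_6), S(f_3,h_6), S(h_4,h_6), S(h_5,h_6)) all reduce to 0 modulo the current basis, so we have a Gröbner basis.
Inter-reduce: drop elements whose leading term is divisible by another's, tail-reduce, and make monic.
Reduced Gröbner basis: {a + 5, b + 1}.

Since the basis is lex-ordered, b + 1 is univariate in b. Its roots are {-1}. Back-substituting each root into the other basis elements fixes the other coordinates.
  b = -1: the earlier basis element becomes a + 5 = 0, giving a = -5 — point (-5, -1).

{(-5, -1)}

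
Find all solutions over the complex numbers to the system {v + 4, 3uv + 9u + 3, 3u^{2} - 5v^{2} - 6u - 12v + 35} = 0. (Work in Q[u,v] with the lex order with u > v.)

Compute a lex Gröbner basis by Buchberger's algorithm.
f_1 = v + 4, LT = v.
f_2 = 3uv + 9u + 3, LT = uv.
f_3 = 3u^{2} - 6u - 5v^{2} - 12v + 35, LT = u^{2}.

S(f_1,f_2): lcm = uv. S = u - 1.
  reduce S modulo (f_1, f_2, f_3):
  remainder u - 1 ≠ 0; add h_4 = u - 1 to the basis.

The other S-polynomials (S(f_1,f_3), S(f_2,f_3), S(f_1,h_4), S(f_2,h_4), S(f_3,h_4)) all reduce to 0 modulo the current basis, so we have a Gröbner basis.
Inter-reduce: drop elements whose leading term is divisible by another's, tail-reduce, and make monic.
Reduced Gröbner basis: {u - 1, v + 4}.

The lex basis is triangular: the last element involves only v. Solving v + 4 = 0 gives v ∈ {-4}; substituting each value into the earlier elements determines the remaining variables.
  v = -4: the earlier basis element becomes u - 1 = 0, giving u = 1 — point (1, -4).
A lex Gröbner basis triangularizes the system, enabling back-substitution.

{(1, -4)}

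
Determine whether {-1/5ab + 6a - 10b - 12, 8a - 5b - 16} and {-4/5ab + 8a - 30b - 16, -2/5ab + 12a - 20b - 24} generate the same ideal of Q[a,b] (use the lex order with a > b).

Two ideals are equal iff their reduced Gröbner bases coincide (the reduced basis is unique for a fixed ordering).
Buchberger on the first generating set:
f_1 = -1/5ab + 6a - 10b - 12, LT = ab.
f_2 = 8a - 5b - 16, LT = a.

S(f_1,f_2): lcm = ab. S = -30a + 5/8b^2 + 52b + 60.
  reduce S modulo (f_1, f_2):
  remainder 5/8b^2 + 133/4b ≠ 0; add g_3 = 5/8b^2 + 133/4b to the basis.

The other S-polynomials (S(f_1,g_3), S(f_2,g_3)) all reduce to 0 modulo the current basis, so we have a Gröbner basis.
Inter-reduce: drop elements whose leading term is divisible by another's, tail-reduce, and make monic.
Reduced Gröbner basis: {a - 5/8b - 2, b^2 + 266/5b}.

Buchberger on the second generating set:
h_1 = -4/5ab + 8a - 30b - 16, LT = ab.
h_2 = -2/5ab + 12a - 20b - 24, LT = ab.

S(h_1,h_2): lcm = ab. S = 20a - 25/2b - 40.
  reduce S modulo (h_1, h_2):
  remainder 20a - 25/2b - 40 ≠ 0; add k_3 = 20a - 25/2b - 40 to the basis.

S(h_1,k_3): lcm = ab. S = -10a + 5/8b^2 + 79/2b + 20.
  reduce S modulo (h_1, h_2, k_3):
  remainder 5/8b^2 + 133/4b ≠ 0; add k_4 = 5/8b^2 + 133/4b to the basis.

The other S-polynomials (S(h_2,k_3), S(h_1,k_4), S(h_2,k_4), S(k_3,k_4)) all reduce to 0 modulo the current basis, so we have a Gröbner basis.
Inter-reduce: drop elements whose leading term is divisible by another's, tail-reduce, and make monic.
Reduced Gröbner basis: {a - 5/8b - 2, b^2 + 266/5b}.

These coincide, so the ideals are equal.

Yes, the ideals are equal.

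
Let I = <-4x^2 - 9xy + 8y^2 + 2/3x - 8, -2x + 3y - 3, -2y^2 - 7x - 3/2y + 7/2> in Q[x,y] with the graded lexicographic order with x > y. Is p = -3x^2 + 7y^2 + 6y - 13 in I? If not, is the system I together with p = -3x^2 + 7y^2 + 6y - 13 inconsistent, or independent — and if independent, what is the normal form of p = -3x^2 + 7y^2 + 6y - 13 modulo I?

-3x^2 + 7y^2 + 6y - 13 lies in I (it reduces to 0).

First compute the reduced Gröbner basis of I by Buchberger's algorithm.
f_1 = -4x^2 - 9xy + 8y^2 + 2/3x - 8, LT = x^2.
f_2 = -2x + 3y - 3, LT = x.
f_3 = -2y^2 - 7x - 3/2y + 7/2, LT = y^2.

S(f_1,f_2): lcm = x^2. S = 15/4xy - 2y^2 - 5/3x + 2.
  reduce S modulo (f_1, f_2, f_3):
  remainder -239/8y + 239/8 ≠ 0; add h_4 = -239/8y + 239/8 to the basis.

The other S-polynomials (S(f_1,f_3), S(f_2,f_3), S(f_1,h_4), S(f_2,h_4), S(f_3,h_4)) all reduce to 0 modulo the current basis, so we have a Gröbner basis.
Inter-reduce: drop elements whose leading term is divisible by another's, tail-reduce, and make monic.
Reduced Gröbner basis: {x, y - 1}.
Label its elements g_1 = x, g_2 = y - 1.

Reduce p = -3x^2 + 7y^2 + 6y - 13 modulo G:
  leading term x^2: subtract (-3x)·g_1 from -3x^2 + 7y^2 + 6y - 13 → 7y^2 + 6y - 13
  leading term y^2: subtract (7y)·g_2 from 7y^2 + 6y - 13 → 13y - 13
  leading term y: subtract (13)·g_2 from 13y - 13 → 0
  normal form = 0.
Since the normal form is 0, p ∈ I.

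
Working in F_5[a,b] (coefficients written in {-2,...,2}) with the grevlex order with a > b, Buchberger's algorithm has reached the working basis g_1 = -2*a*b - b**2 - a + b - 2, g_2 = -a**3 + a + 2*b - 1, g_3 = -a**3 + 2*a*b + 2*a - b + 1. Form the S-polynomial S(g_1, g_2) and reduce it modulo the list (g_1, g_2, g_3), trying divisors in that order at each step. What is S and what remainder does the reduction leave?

lcm(LM(g_1), LM(g_2)) = a**3*b.
S = (lcm/LT(g_1))·g_1 − (lcm/LT(g_2))·g_2 = -2*a**2*b**2 - 2*a**3 + 2*a**2*b + a**2 + a*b + 2*b**2 - b.
Reduce S modulo (g_1, g_2, g_3) in that order:
  leading term a**2*b**2: subtract (a*b)·g_1 from -2*a**2*b**2 - 2*a**3 + 2*a**2*b + a**2 + a*b + 2*b**2 - b → a*b**3 - 2*a**3 - 2*a**2*b - a*b**2 + a**2 - 2*a*b + 2*b**2 - b
  leading term a*b**3: subtract (2*b**2)·g_1 from a*b**3 - 2*a**3 - 2*a**2*b - a*b**2 + a**2 - 2*a*b + 2*b**2 - b → 2*b**4 - 2*a**3 - 2*a**2*b + a*b**2 - 2*b**3 + a**2 - 2*a*b + b**2 - b
  leading term b**4: no divisor's leading term divides it; move 2*b**4 to the remainder.
  leading term a**3: subtract (2)·g_2 from -2*a**3 - 2*a**2*b + a*b**2 - 2*b**3 + a**2 - 2*a*b + b**2 - b → -2*a**2*b + a*b**2 - 2*b**3 + a**2 - 2*a*b + b**2 - 2*a + 2
  leading term a**2*b: subtract (a)·g_1 from -2*a**2*b + a*b**2 - 2*b**3 + a**2 - 2*a*b + b**2 - 2*a + 2 → 2*a*b**2 - 2*b**3 + 2*a**2 + 2*a*b + b**2 + 2
  leading term a*b**2: subtract (-b)·g_1 from 2*a*b**2 - 2*b**3 + 2*a**2 + 2*a*b + b**2 + 2 → 2*b**3 + 2*a**2 + a*b + 2*b**2 - 2*b + 2
  leading term b**3: no divisor's leading term divides it; move 2*b**3 to the remainder.
  leading term a**2: no divisor's leading term divides it; move 2*a**2 to the remainder.
  leading term a*b: subtract (2)·g_1 from a*b + 2*b**2 - 2*b + 2 → -b**2 + 2*a + b + 1
  leading term b**2: no divisor's leading term divides it; move -b**2 to the remainder.
  leading term a: no divisor's leading term divides it; move 2*a to the remainder.
  leading term b: no divisor's leading term divides it; move b to the remainder.
  leading term 1: no divisor's leading term divides it; move 1 to the remainder.
The remainder 2*b**4 + 2*b**3 + 2*a**2 - b**2 + 2*a + b + 1 is nonzero, so it would be added as the next basis element.

S(g_1, g_2) = -2*a**2*b**2 - 2*a**3 + 2*a**2*b + a**2 + a*b + 2*b**2 - b; remainder on division = 2*b**4 + 2*b**3 + 2*a**2 - b**2 + 2*a + b + 1.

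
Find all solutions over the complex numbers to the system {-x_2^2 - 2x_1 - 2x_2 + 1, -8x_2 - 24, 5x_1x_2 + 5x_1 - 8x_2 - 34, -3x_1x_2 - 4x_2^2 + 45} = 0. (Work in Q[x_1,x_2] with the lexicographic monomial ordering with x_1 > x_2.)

Compute a lex Gröbner basis by Buchberger's algorithm.
f_1 = -2x_1 - x_2^2 - 2x_2 + 1, LT = x_1.
f_2 = -8x_2 - 24, LT = x_2.
f_3 = 5x_1x_2 + 5x_1 - 8x_2 - 34, LT = x_1x_2.
f_4 = -3x_1x_2 - 4x_2^2 + 45, LT = x_1x_2.

The S-polynomials (S(f_1,f_2), S(f_1,f_3), S(f_1,f_4), S(f_2,f_3), S(f_2,f_4), S(f_3,f_4)) all reduce to 0 modulo the current basis, so we have a Gröbner basis.
Inter-reduce: drop elements whose leading term is divisible by another's, tail-reduce, and make monic.
Reduced Gröbner basis: {x_1 + 1, x_2 + 3}.

Since the basis is lex-ordered, x_2 + 3 is univariate in x_2. Its roots are {-3}. Back-substituting each root into the other basis elements fixes the other coordinates.
  x_2 = -3: the earlier basis element becomes x_1 + 1 = 0, giving x_1 = -1 — point (-1, -3).
Each listed point satisfies every original equation (direct substitution).

{(-1, -3)}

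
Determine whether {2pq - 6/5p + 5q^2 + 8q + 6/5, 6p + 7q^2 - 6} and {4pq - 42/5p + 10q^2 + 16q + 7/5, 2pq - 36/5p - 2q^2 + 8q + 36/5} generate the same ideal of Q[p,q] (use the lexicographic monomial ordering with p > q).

For a fixed monomial order, each ideal has a unique reduced Gröbner basis; comparing bases decides equality.
Buchberger on the first generating set:
f_1 = 2pq - 6/5p + 5q^2 + 8q + 6/5, LT = pq.
f_2 = 6p + 7q^2 - 6, LT = p.

S(f_1,f_2): lcm = pq. S = -3/5p - 7/6q^3 + 5/2q^2 + 5q + 3/5.
  leading term p: subtract (-1/10)·f_2 from -3/5p - 7/6q^3 + 5/2q^2 + 5q + 3/5 → -7/6q^3 + 16/5q^2 + 5q
  leading term q^3: no divisor's leading term divides it; move -7/6q^3 to the remainder.
  leading term q^2: no divisor's leading term divides it; move 16/5q^2 to the remainder.
  leading term q: no divisor's leading term divides it; move 5q to the remainder.
  remainder -7/6q^3 + 16/5q^2 + 5q ≠ 0; add g_3 = -7/6q^3 + 16/5q^2 + 5q to the basis.

S(f_1,g_3): lcm = pq^3. S = 15/7pq^2 + 30/7pq + 5/2q^4 + 4q^3 + 3/5q^2.
  leading term pq^2: subtract (15/14q)·f_1 from 15/7pq^2 + 30/7pq + 5/2q^4 + 4q^3 + 3/5q^2 → 39/7pq + 5/2q^4 - 19/14q^3 - 279/35q^2 - 9/7q
  leading term pq: subtract (39/14)·f_1 from 39/7pq + 5/2q^4 - 19/14q^3 - 279/35q^2 - 9/7q → 117/35p + 5/2q^4 - 19/14q^3 - 219/10q^2 - 165/7q - 117/35
  leading term p: subtract (39/70)·f_2 from 117/35p + 5/2q^4 - 19/14q^3 - 219/10q^2 - 165/7q - 117/35 → 5/2q^4 - 19/14q^3 - 129/5q^2 - 165/7q
  leading term q^4: subtract (-15/7q)·g_3 from 5/2q^4 - 19/14q^3 - 129/5q^2 - 165/7q → 11/2q^3 - 528/35q^2 - 165/7q
  leading term q^3: subtract (-33/7)·g_3 from 11/2q^3 - 528/35q^2 - 165/7q → 0
  remainder 0.

S(f_2,g_3): leading monomials are coprime, so the S-polynomial reduces to 0 (Buchberger's first criterion).
Every S-polynomial of the final basis reduces to 0, so we have a Gröbner basis.
Inter-reduce: drop elements whose leading term is divisible by another's, tail-reduce, and make monic.
Reduced Gröbner basis: {p + 7/6q^2 - 1, q^3 - 96/35q^2 - 30/7q}.

Buchberger on the second generating set:
h_1 = 4pq - 42/5p + 10q^2 + 16q + 7/5, LT = pq.
h_2 = 2pq - 36/5p - 2q^2 + 8q + 36/5, LT = pq.

S(h_1,h_2): lcm = pq. S = 3/2p + 7/2q^2 - 13/4.
  leading term p: no divisor's leading term divides it; move 3/2p to the remainder.
  leading term q^2: no divisor's leading term divides it; move 7/2q^2 to the remainder.
  leading term 1: no divisor's leading term divides it; move -13/4 to the remainder.
  remainder 3/2p + 7/2q^2 - 13/4 ≠ 0; add k_3 = 3/2p + 7/2q^2 - 13/4 to the basis.

S(h_1,k_3): lcm = pq. S = -21/10p - 7/3q^3 + 5/2q^2 + 37/6q + 7/20.
  leading term p: subtract (-7/5)·k_3 from -21/10p - 7/3q^3 + 5/2q^2 + 37/6q + 7/20 → -7/3q^3 + 37/5q^2 + 37/6q - 21/5
  leading term q^3: no divisor's leading term divides it; move -7/3q^3 to the remainder.
  leading term q^2: no divisor's leading term divides it; move 37/5q^2 to the remainder.
  leading term q: no divisor's leading term divides it; move 37/6q to the remainder.
  leading term 1: no divisor's leading term divides it; move -21/5 to the remainder.
  remainder -7/3q^3 + 37/5q^2 + 37/6q - 21/5 ≠ 0; add k_4 = -7/3q^3 + 37/5q^2 + 37/6q - 21/5 to the basis.

S(h_2,k_3): lcm = pq. S = -18/5p - 7/3q^3 - q^2 + 37/6q + 18/5.
  leading term p: subtract (-12/5)·k_3 from -18/5p - 7/3q^3 - q^2 + 37/6q + 18/5 → -7/3q^3 + 37/5q^2 + 37/6q - 21/5
  leading term q^3: subtract (1)·k_4 from -7/3q^3 + 37/5q^2 + 37/6q - 21/5 → 0
  remainder 0.

S(h_1,k_4): lcm = pq^3. S = 15/14pq^2 + 37/14pq - 9/5p + 5/2q^4 + 4q^3 + 7/20q^2.
  leading term pq^2: subtract (15/56q)·h_1 from 15/14pq^2 + 37/14pq - 9/5p + 5/2q^4 + 4q^3 + 7/20q^2 → 137/28pq - 9/5p + 5/2q^4 + 37/28q^3 - 551/140q^2 - 3/8q
  leading term pq: subtract (137/112)·h_1 from 137/28pq - 9/5p + 5/2q^4 + 37/28q^3 - 551/140q^2 - 3/8q → 339/40p + 5/2q^4 + 37/28q^3 - 4527/280q^2 - 1117/56q - 137/80
  leading term p: subtract (113/20)·k_3 from 339/40p + 5/2q^4 + 37/28q^3 - 4527/280q^2 - 1117/56q - 137/80 → 5/2q^4 + 37/28q^3 - 1258/35q^2 - 1117/56q + 333/20
  leading term q^4: subtract (-15/14q)·k_4 from 5/2q^4 + 37/28q^3 - 1258/35q^2 - 1117/56q + 333/20 → 37/4q^3 - 4107/140q^2 - 1369/56q + 333/20
  leading term q^3: subtract (-111/28)·k_4 from 37/4q^3 - 4107/140q^2 - 1369/56q + 333/20 → 0
  remainder 0.

S(h_2,k_4): lcm = pq^3. S = -3/7pq^2 + 37/14pq - 9/5p - q^4 + 4q^3 + 18/5q^2.
  leading term pq^2: subtract (-3/28q)·h_1 from -3/7pq^2 + 37/14pq - 9/5p - q^4 + 4q^3 + 18/5q^2 → 61/35pq - 9/5p - q^4 + 71/14q^3 + 186/35q^2 + 3/20q
  leading term pq: subtract (61/140)·h_1 from 61/35pq - 9/5p - q^4 + 71/14q^3 + 186/35q^2 + 3/20q → 93/50p - q^4 + 71/14q^3 + 67/70q^2 - 191/28q - 61/100
  leading term p: subtract (31/25)·k_3 from 93/50p - q^4 + 71/14q^3 + 67/70q^2 - 191/28q - 61/100 → -q^4 + 71/14q^3 - 592/175q^2 - 191/28q + 171/50
  leading term q^4: subtract (3/7q)·k_4 from -q^4 + 71/14q^3 - 592/175q^2 - 191/28q + 171/50 → 19/10q^3 - 2109/350q^2 - 703/140q + 171/50
  leading term q^3: subtract (-57/70)·k_4 from 19/10q^3 - 2109/350q^2 - 703/140q + 171/50 → 0
  remainder 0.

S(k_3,k_4): leading monomials are coprime, so the S-polynomial reduces to 0 (Buchberger's first criterion).
Every S-polynomial of the final basis reduces to 0, so we have a Gröbner basis.
Inter-reduce: drop elements whose leading term is divisible by another's, tail-reduce, and make monic.
Reduced Gröbner basis: {p + 7/3q^2 - 13/6, q^3 - 111/35q^2 - 37/14q + 9/5}.

Since the reduced bases disagree, the two ideals are not the same.

No, the ideals differ.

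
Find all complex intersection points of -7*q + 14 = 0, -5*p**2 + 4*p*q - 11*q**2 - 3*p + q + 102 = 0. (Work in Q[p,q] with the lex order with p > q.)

{(-3, 2), (4, 2)}

Compute a lex Gröbner basis by Buchberger's algorithm.
f_1 = -7*q + 14, LT = q.
f_2 = -5*p**2 + 4*p*q - 3*p - 11*q**2 + q + 102, LT = p**2.

The S-polynomials (S(f_1,f_2)) all reduce to 0 modulo the current basis, so we have a Gröbner basis.
Inter-reduce: drop elements whose leading term is divisible by another's, tail-reduce, and make monic.
Reduced Gröbner basis: {p**2 - p - 12, q - 2}.

The lex basis is triangular: the last element involves only q. Solving q - 2 = 0 gives q ∈ {2}; substituting each value into the earlier elements determines the remaining variables.
  q = 2: the earlier basis element becomes p**2 - p - 12 = 0, giving p = -3, 4 — points (-3, 2), (4, 2).
Zero-dimensionality of the ideal guarantees finitely many solutions over ℂ.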